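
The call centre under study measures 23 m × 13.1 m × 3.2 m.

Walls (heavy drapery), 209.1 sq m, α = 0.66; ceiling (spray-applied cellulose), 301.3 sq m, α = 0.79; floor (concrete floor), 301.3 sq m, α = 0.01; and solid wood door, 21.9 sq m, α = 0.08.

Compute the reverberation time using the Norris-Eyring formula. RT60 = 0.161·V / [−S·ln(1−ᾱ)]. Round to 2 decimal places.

0.31 seconds

Total surface area S = 209.1 + 301.3 + 301.3 + 21.9 = 833.6 sq m.
Σ(Sᵢαᵢ) = 209.1×0.66 + 301.3×0.79 + 301.3×0.01 + 21.9×0.08 = 380.798.
Mean coefficient ᾱ = A/S = 0.4568.
Eyring denominator: −S ln(1−ᾱ) = 508.727.
V = 23 × 13.1 × 3.2 = 964.16 m³.
T = 0.161·V/[−S·ln(1−ᾱ)] = 0.161·964.16/508.727 = 0.31 s.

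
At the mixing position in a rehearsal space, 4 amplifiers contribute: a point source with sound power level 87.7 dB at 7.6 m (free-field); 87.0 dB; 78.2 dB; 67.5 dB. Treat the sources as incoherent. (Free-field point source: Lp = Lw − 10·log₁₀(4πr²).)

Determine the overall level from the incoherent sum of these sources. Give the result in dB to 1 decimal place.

Source at 7.6 m: Lp = 87.7 − 10·log₁₀(4π·7.6²) = 87.7 − 10·log₁₀(725.834) = 59.1 dB.
Converting to relative power and adding: 10^(59.1/10) + 10^(87.0/10) + 10^(78.2/10) + 10^(67.5/10) = 5.737e+08.
Combined level = 10 log₁₀(5.737e+08) = 87.6 dB.

87.6 dB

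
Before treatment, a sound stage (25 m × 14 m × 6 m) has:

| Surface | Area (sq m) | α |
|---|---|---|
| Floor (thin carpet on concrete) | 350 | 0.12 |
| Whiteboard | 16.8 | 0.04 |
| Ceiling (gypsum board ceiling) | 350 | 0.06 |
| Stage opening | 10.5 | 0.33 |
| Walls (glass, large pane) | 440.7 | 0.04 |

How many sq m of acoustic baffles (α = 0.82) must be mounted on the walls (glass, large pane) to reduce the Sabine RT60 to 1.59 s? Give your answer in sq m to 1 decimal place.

Total absorption A₁ = 350×0.12 + 16.8×0.04 + 350×0.06 + 10.5×0.33 + 440.7×0.04
  = 42.000 + 0.672 + 21.000 + 3.465 + 17.628 = 84.765 sq m sabins.
Required A₂ = 0.161·2100/1.59 = 212.642 sabins.
ΔA needed = 212.642 − 84.765 = 127.877 sabins.
Each sq m of panel replacing the walls (glass, large pane) adds (0.82 − 0.04) = 0.78 sabins.
Panel area = 127.877 / 0.78 = 163.9 sq m.

163.9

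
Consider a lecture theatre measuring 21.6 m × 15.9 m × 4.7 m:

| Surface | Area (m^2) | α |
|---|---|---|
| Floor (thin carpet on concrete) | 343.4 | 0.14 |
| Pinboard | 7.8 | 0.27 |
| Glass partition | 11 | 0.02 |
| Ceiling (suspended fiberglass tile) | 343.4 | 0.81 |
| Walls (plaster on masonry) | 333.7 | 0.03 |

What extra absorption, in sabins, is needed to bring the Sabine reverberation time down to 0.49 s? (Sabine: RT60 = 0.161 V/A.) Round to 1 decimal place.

Equivalent absorption area: A₁ = 343.4*0.14 + 7.8*0.27 + 11*0.02 + 343.4*0.81 + 333.7*0.03 = 338.567 m^2.
V = 1614.168 m³. Required absorption A₂ = 0.161 × 1614.168 / 0.49 = 530.369 sabins.
Additional absorption ΔA = 530.369 − 338.567 = 191.8 sabins.

191.8 sabins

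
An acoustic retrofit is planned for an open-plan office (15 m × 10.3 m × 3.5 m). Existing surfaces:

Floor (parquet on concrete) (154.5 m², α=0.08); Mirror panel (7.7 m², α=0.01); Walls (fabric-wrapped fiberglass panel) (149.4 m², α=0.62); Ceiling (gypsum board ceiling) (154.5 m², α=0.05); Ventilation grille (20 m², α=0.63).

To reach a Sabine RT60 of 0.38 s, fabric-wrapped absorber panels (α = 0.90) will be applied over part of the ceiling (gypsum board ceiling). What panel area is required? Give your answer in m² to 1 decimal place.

122.0

Total absorption A₁ = 154.5*0.08 + 7.7*0.01 + 149.4*0.62 + 154.5*0.05 + 20*0.63
  = 12.360 + 0.077 + 92.628 + 7.725 + 12.600 = 125.390 m² sabins.
Required A₂ = 0.161·540.75/0.38 = 229.107 sabins.
Absorption to add: 229.107 − 125.390 = 103.717 sabins.
Net gain per m²: Δα = 0.90 − 0.05 = 0.85.
Panel area = 103.717 / 0.85 = 122.0 m².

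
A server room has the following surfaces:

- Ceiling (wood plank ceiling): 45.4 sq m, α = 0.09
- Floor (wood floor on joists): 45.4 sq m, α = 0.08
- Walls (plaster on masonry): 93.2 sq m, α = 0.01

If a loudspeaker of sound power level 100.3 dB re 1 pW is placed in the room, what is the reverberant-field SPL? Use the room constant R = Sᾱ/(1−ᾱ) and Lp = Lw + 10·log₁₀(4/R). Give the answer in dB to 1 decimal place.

96.7 dB

Σ(Sᵢαᵢ) = 45.4·0.09 + 45.4·0.08 + 93.2·0.01 = 8.650; total area S = 184.0 sq m.
ᾱ = 8.650/184.0 = 0.0470; R = Sᾱ/(1−ᾱ) = 8.650/(1−0.0470) = 9.077 sq m.
Lp = Lw + 10 log₁₀(4/R) = 100.3 -3.56 = 96.7 dB.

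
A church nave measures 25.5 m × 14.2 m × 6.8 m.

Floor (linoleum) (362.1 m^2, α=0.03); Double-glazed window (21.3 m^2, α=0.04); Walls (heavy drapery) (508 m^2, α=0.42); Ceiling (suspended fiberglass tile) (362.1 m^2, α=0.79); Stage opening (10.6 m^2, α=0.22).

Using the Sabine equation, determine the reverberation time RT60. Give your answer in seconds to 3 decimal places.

Summing Sᵢαᵢ: 10.863 + 0.852 + 213.360 + 286.059 + 2.332 → A = 513.466 sabins.
Room volume: 2462.28 m³.
T = 0.161 V/A = 0.161·2462.28/513.466 = 0.772 s.

0.772 s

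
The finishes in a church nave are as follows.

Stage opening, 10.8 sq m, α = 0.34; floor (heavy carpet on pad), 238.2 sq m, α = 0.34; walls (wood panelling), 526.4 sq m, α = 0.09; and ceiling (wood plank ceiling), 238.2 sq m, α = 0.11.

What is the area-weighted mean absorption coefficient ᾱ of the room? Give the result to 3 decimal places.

0.156

Total surface area S = 1013.6 sq m.
Weighted sum Σ Sα = 158.238.
ᾱ = A/S = 0.156.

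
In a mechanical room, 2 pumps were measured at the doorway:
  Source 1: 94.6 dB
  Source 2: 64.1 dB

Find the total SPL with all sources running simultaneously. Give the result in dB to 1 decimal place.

94.6 dB

Sum in the linear (power) domain: Σ 10^(Lᵢ/10) = 10^(94.6/10) + 10^(64.1/10) = 2.887e+09.
Combined level = 10 log₁₀(2.887e+09) = 94.6 dB.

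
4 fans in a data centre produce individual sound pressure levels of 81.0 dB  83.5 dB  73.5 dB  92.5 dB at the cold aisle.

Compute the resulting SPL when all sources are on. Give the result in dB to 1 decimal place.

93.3 dB

Σ 10^(Lᵢ/10) = 2.15e+09.
Combined level = 10 log₁₀(2.15e+09) = 93.3 dB.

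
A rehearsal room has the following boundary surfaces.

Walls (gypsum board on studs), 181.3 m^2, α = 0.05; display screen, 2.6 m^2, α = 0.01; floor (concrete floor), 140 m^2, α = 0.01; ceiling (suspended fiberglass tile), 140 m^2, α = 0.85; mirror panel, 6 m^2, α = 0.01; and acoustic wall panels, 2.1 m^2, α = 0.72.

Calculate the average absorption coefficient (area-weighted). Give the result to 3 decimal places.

0.278

Total surface area S = 472.0 m^2.
Weighted sum Σ Sα = 131.063.
ᾱ = 131.063 / 472.0 = 0.278.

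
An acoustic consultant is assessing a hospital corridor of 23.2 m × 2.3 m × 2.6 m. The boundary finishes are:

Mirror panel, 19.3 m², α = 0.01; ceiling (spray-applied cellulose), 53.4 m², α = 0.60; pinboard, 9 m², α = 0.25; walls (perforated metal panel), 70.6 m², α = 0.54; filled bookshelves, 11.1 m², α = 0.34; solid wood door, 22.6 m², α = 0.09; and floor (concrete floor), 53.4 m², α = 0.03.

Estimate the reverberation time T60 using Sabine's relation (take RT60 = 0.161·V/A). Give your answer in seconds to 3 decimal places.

Summing Sᵢαᵢ: 0.193 + 32.040 + 2.250 + 38.124 + 3.774 + 2.034 + 1.602 → A = 80.017 sabins.
Room volume: 138.736 m³.
T = 0.161 V/A = 0.161·138.736/80.017 = 0.279 s.

0.279 s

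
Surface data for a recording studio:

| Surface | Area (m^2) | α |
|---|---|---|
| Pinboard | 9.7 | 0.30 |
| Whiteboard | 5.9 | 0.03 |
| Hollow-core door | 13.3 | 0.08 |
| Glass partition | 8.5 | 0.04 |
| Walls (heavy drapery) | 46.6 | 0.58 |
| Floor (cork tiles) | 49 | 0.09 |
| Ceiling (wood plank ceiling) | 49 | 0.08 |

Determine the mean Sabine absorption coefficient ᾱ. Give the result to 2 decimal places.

0.22

S = Σ Sᵢ = 9.7 + 5.9 + 13.3 + 8.5 + 46.6 + 49 + 49 = 182.0 m^2.
Weighted sum Σ Sα = 39.849.
ᾱ = A/S = 0.22.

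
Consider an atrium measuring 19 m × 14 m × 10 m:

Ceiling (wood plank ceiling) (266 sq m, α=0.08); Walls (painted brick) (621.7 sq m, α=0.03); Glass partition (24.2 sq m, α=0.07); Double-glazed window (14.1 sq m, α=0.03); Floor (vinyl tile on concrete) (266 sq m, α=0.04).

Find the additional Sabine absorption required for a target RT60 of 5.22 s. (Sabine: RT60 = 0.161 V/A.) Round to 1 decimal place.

A₁ = Σ Sᵢαᵢ = 266·0.08 + 621.7·0.03 + 24.2·0.07 + 14.1·0.03 + 266·0.04 = 52.688 sabins.
V = 2660 m³. Required absorption A₂ = 0.161 × 2660 / 5.22 = 82.042 sabins.
Additional absorption ΔA = 82.042 − 52.688 = 29.4 sabins.

29.4 sabins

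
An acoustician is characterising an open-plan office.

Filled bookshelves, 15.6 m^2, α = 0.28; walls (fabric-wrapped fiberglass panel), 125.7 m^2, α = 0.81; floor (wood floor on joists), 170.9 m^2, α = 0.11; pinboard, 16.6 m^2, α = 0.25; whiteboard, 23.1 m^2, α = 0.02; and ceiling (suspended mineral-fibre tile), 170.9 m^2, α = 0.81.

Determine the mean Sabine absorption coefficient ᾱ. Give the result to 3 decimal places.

S = Σ Sᵢ = 15.6 + 125.7 + 170.9 + 16.6 + 23.1 + 170.9 = 522.8 m^2.
Σ(Sᵢαᵢ) = 15.6·0.28 + 125.7·0.81 + 170.9·0.11 + 16.6·0.25 + 23.1·0.02 + 170.9·0.81 = 268.025.
ᾱ = 268.025 / 522.8 = 0.513.

0.513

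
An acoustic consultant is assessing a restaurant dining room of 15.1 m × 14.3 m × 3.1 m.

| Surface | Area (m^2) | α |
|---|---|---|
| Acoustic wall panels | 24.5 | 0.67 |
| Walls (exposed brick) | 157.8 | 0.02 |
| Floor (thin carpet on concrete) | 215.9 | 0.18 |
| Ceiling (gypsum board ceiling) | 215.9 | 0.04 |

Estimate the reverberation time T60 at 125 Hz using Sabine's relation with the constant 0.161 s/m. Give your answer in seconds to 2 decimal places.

1.61 sec

Total absorption A = 24.5*0.67 + 157.8*0.02 + 215.9*0.18 + 215.9*0.04
  = 16.415 + 3.156 + 38.862 + 8.636 = 67.069 m^2 sabins.
Volume V = 15.1 × 14.3 × 3.1 = 669.383 m³.
RT60 = 0.161 · V / A = 0.161 × 669.383 / 67.069 = 1.61 s.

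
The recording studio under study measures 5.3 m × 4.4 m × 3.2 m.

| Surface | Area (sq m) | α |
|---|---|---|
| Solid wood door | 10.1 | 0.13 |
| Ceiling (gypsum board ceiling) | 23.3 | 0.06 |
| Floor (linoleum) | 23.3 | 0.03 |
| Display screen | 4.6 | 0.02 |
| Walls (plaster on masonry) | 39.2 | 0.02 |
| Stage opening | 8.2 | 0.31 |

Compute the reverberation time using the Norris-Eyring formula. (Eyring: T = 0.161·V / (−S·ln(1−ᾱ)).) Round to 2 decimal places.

Total surface area S = 10.1 + 23.3 + 23.3 + 4.6 + 39.2 + 8.2 = 108.7 sq m.
Σ(Sᵢαᵢ) = 10.1·0.13 + 23.3·0.06 + 23.3·0.03 + 4.6·0.02 + 39.2·0.02 + 8.2·0.31 = 6.828.
ᾱ = 6.828 / 108.7 = 0.0628.
Eyring denominator: −S ln(1−ᾱ) = 7.050.
V = 5.3 × 4.4 × 3.2 = 74.624 m³.
RT60 = 0.161 × 74.624 / 7.050 = 1.70 s.

1.70 sec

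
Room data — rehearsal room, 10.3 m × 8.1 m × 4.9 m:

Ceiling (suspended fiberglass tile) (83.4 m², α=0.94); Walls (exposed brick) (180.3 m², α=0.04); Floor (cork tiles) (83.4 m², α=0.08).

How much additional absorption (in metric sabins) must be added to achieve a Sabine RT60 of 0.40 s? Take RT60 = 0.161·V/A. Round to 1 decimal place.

72.3 sabins

A₁ = Σ Sᵢαᵢ = 83.4*0.94 + 180.3*0.04 + 83.4*0.08 = 92.280 sabins.
Target A₂ = 0.161·408.807/0.40 = 164.545 sabins (V = 408.807 m³).
ΔA = A₂ − A₁ = 164.545 − 92.280 = 72.3 sabins.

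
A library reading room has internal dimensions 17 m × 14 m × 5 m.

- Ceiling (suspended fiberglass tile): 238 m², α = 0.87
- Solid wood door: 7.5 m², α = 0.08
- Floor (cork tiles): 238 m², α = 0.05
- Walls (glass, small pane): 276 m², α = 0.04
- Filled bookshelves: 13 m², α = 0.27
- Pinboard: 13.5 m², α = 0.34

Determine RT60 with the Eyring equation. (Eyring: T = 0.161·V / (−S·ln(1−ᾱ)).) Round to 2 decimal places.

0.67 seconds

Total surface area S = 238 + 7.5 + 238 + 276 + 13 + 13.5 = 786.0 m².
Σ(Sᵢαᵢ) = 238×0.87 + 7.5×0.08 + 238×0.05 + 276×0.04 + 13×0.27 + 13.5×0.34 = 238.700.
ᾱ = 238.700 / 786.0 = 0.3037.
Eyring denominator: −S ln(1−ᾱ) = 284.512.
V = 17 × 14 × 5 = 1190 m³.
RT60 = 0.161 × 1190 / 284.512 = 0.67 s.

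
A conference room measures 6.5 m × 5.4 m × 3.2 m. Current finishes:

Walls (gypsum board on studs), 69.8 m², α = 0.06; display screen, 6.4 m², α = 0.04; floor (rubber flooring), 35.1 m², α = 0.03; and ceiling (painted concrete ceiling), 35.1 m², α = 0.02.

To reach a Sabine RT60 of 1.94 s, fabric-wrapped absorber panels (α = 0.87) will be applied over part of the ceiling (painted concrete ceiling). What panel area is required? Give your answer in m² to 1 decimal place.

Total absorption A₁ = 69.8*0.06 + 6.4*0.04 + 35.1*0.03 + 35.1*0.02
  = 4.188 + 0.256 + 1.053 + 0.702 = 6.199 m² sabins.
V = 112.32 m³. Target absorption A₂ = 0.161 × 112.32 / 1.94 = 9.321 sabins.
Absorption to add: 9.321 − 6.199 = 3.122 sabins.
Each m² of panel replacing the ceiling (painted concrete ceiling) adds (0.87 − 0.02) = 0.85 sabins.
Panel area = 3.122 / 0.85 = 3.7 m².

3.7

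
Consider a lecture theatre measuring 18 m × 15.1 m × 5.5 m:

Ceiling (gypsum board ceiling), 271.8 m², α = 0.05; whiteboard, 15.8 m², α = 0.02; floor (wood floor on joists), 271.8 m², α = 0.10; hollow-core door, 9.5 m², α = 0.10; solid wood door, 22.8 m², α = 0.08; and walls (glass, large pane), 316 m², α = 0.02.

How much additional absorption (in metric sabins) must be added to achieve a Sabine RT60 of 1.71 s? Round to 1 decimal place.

90.6 sabins

A₁ = Σ Sᵢαᵢ = 271.8*0.05 + 15.8*0.02 + 271.8*0.10 + 9.5*0.10 + 22.8*0.08 + 316*0.02 = 50.180 sabins.
V = 1494.9 m³. Required absorption A₂ = 0.161 × 1494.9 / 1.71 = 140.748 sabins.
ΔA = A₂ − A₁ = 140.748 − 50.180 = 90.6 sabins.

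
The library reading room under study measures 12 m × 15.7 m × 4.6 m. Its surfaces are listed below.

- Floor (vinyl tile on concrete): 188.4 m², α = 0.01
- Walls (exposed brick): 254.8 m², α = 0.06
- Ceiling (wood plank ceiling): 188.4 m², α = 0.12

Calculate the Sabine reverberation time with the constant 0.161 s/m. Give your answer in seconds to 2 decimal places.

Total absorption A = 188.4*0.01 + 254.8*0.06 + 188.4*0.12
  = 1.884 + 15.288 + 22.608 = 39.780 m² sabins.
V = 12·15.7·4.6 = 866.64 m³.
T = 0.161 V/A = 0.161·866.64/39.780 = 3.51 s.

3.51 sec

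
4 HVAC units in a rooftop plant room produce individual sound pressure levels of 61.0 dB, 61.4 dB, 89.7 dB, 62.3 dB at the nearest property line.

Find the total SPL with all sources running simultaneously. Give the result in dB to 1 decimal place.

Σ 10^(Lᵢ/10) = 9.376e+08.
Back to dB: 10·log₁₀ Σ = 89.7 dB.

89.7 dB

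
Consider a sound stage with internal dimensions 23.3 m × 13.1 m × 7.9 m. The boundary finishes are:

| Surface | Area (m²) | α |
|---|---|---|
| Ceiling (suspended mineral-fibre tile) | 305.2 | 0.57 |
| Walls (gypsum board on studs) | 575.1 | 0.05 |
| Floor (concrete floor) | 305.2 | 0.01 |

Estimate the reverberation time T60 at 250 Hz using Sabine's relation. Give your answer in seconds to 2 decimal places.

1.89 s

A = Σ Sᵢαᵢ = 305.2*0.57 + 575.1*0.05 + 305.2*0.01 = 205.771 sabins.
V = 23.3·13.1·7.9 = 2411.317 m³.
Sabine: RT60 = 0.161 × 2411.317 / 205.771 = 1.89 s.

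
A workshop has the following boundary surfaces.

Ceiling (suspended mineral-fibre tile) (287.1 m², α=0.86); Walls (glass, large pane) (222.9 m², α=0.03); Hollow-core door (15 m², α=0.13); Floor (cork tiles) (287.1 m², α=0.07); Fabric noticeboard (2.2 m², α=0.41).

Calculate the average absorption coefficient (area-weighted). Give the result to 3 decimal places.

S = Σ Sᵢ = 287.1 + 222.9 + 15 + 287.1 + 2.2 = 814.3 m².
Weighted sum Σ Sα = 276.542.
ᾱ = 276.542 / 814.3 = 0.340.

0.340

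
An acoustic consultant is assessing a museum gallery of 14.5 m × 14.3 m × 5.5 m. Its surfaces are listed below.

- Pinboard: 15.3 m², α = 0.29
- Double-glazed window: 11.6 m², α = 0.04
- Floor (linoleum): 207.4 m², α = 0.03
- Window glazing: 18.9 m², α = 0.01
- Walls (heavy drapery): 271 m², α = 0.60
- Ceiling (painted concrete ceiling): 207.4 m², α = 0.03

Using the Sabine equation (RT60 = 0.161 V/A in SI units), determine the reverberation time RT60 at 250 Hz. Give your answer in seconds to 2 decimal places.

1.02 s

Summing Sᵢαᵢ: 4.437 + 0.464 + 6.222 + 0.189 + 162.600 + 6.222 → A = 180.134 sabins.
V = 14.5·14.3·5.5 = 1140.425 m³.
RT60 = 0.161 · V / A = 0.161 × 1140.425 / 180.134 = 1.02 s.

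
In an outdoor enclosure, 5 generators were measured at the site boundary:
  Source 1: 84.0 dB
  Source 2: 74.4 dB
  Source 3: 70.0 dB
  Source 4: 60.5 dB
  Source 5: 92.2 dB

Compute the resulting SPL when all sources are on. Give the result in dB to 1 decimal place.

Σ 10^(Lᵢ/10) = 1.949e+09.
Combined level = 10 log₁₀(1.949e+09) = 92.9 dB.

92.9 dB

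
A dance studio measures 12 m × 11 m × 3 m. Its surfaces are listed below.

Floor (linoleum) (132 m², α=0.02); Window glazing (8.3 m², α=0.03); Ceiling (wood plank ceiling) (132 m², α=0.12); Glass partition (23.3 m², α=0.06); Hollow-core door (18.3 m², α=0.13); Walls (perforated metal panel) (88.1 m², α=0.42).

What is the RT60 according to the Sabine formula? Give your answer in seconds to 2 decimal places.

1.07 sec

Equivalent absorption area: A = 132×0.02 + 8.3×0.03 + 132×0.12 + 23.3×0.06 + 18.3×0.13 + 88.1×0.42 = 59.508 m².
Volume V = 12 × 11 × 3 = 396 m³.
Sabine: RT60 = 0.161 × 396 / 59.508 = 1.07 s.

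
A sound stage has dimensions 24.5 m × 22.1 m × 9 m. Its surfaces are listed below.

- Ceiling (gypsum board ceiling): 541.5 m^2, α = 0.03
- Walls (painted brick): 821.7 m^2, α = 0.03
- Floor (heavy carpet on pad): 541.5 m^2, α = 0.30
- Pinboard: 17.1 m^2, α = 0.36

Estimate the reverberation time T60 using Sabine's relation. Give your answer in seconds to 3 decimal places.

3.745 seconds

Total absorption A = 541.5×0.03 + 821.7×0.03 + 541.5×0.30 + 17.1×0.36
  = 16.245 + 24.651 + 162.450 + 6.156 = 209.502 m^2 sabins.
Volume V = 24.5 × 22.1 × 9 = 4873.05 m³.
T = 0.161 V/A = 0.161·4873.05/209.502 = 3.745 s.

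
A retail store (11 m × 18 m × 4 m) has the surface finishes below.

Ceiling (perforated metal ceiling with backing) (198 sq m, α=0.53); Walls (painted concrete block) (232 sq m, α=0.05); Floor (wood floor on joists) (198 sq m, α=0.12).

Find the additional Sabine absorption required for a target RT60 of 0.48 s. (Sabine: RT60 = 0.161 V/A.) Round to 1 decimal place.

Equivalent absorption area: A₁ = 198·0.53 + 232·0.05 + 198·0.12 = 140.300 sq m.
Target A₂ = 0.161·792/0.48 = 265.650 sabins (V = 792 m³).
Additional absorption ΔA = 265.650 − 140.300 = 125.4 sabins.

125.4 sabins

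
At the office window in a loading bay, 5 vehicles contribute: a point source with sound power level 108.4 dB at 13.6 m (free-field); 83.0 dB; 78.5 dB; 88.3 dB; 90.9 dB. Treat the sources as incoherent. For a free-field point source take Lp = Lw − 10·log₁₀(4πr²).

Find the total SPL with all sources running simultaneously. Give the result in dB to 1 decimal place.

Source at 13.6 m: Lp = 108.4 − 10·log₁₀(4π·13.6²) = 108.4 − 10·log₁₀(2324.276) = 74.7 dB.
Sum in the linear (power) domain: Σ 10^(Lᵢ/10) = 10^(74.7/10) + 10^(83.0/10) + 10^(78.5/10) + 10^(88.3/10) + 10^(90.9/10) = 2.206e+09.
Back to dB: 10·log₁₀ Σ = 93.4 dB.

93.4 dB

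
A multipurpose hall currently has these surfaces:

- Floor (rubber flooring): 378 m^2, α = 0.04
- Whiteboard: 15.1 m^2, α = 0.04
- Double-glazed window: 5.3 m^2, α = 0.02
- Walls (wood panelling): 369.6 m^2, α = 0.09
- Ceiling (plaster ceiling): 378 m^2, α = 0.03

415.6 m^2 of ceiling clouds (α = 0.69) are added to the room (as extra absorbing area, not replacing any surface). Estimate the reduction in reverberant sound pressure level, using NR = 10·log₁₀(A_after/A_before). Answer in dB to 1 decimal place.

Summing Sᵢαᵢ: 15.120 + 0.604 + 0.106 + 33.264 + 11.340 → A_before = 60.434 sabins.
Treatment contributes 415.6·0.69 = 286.764 sabins.
New total A_after = 347.198 sabins.
Reduction = 10 log₁₀(A_after/A_before) = 10 log₁₀(5.7451) = 7.6 dB.

7.6 dB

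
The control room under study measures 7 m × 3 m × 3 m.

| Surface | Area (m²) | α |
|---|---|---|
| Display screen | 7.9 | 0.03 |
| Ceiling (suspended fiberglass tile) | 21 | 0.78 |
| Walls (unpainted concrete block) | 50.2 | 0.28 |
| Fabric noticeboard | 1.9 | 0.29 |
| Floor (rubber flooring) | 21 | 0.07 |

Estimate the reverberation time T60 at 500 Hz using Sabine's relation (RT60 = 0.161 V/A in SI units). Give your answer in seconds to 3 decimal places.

0.310 s

Total absorption A = 7.9×0.03 + 21×0.78 + 50.2×0.28 + 1.9×0.29 + 21×0.07
  = 0.237 + 16.380 + 14.056 + 0.551 + 1.470 = 32.694 m² sabins.
Room volume: 63 m³.
RT60 = 0.161 · V / A = 0.161 × 63 / 32.694 = 0.310 s.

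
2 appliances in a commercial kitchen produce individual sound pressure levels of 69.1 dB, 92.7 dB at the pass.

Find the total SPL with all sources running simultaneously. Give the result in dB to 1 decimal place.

92.7 dB

Sum in the linear (power) domain: Σ 10^(Lᵢ/10) = 10^(69.1/10) + 10^(92.7/10) = 1.87e+09.
Back to dB: 10·log₁₀ Σ = 92.7 dB.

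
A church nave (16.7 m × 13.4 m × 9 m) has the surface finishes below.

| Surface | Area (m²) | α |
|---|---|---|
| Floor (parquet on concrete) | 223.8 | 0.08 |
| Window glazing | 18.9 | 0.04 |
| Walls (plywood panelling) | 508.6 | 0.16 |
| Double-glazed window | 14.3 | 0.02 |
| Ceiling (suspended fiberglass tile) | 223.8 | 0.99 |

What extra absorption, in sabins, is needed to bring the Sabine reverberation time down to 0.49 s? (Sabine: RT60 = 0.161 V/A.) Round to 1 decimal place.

A₁ = Σ Sᵢαᵢ = 223.8*0.08 + 18.9*0.04 + 508.6*0.16 + 14.3*0.02 + 223.8*0.99 = 321.884 sabins.
For T = 0.49 s, need A₂ = 0.161·V/T = 0.161·2014.02/0.49 = 661.749 sabins.
Shortfall: 661.749 − 321.884 = 339.9 sabins.

339.9 sabins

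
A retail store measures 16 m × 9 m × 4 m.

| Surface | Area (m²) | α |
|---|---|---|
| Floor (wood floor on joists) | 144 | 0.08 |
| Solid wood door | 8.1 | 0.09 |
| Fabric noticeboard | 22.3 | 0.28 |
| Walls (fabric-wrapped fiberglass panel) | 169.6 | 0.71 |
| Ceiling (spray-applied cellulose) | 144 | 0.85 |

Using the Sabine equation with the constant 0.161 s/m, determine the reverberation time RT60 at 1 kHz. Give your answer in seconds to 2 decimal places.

0.35 s

Total absorption A = 144·0.08 + 8.1·0.09 + 22.3·0.28 + 169.6·0.71 + 144·0.85
  = 11.520 + 0.729 + 6.244 + 120.416 + 122.400 = 261.309 m² sabins.
Volume V = 16 × 9 × 4 = 576 m³.
T = 0.161 V/A = 0.161·576/261.309 = 0.35 s.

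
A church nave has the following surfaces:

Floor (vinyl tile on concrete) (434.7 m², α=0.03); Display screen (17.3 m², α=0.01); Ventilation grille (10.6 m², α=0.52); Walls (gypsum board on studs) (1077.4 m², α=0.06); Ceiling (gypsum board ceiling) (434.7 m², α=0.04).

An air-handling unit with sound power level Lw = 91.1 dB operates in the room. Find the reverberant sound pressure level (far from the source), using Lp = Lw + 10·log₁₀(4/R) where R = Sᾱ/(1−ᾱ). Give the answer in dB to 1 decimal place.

76.9 dB

A = 100.758 sabins; S = 1974.7 m².
ᾱ = 0.0510, so room constant R = A/(1−ᾱ) = 106.173 m².
Lp = Lw + 10 log₁₀(4/R) = 91.1 -14.24 = 76.9 dB.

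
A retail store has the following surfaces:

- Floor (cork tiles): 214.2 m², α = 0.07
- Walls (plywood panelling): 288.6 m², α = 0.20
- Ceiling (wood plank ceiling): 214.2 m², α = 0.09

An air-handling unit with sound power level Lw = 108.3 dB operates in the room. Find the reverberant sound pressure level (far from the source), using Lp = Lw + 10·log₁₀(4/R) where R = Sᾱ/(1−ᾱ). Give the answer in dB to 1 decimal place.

94.1 dB

Σ(Sᵢαᵢ) = 214.2·0.07 + 288.6·0.20 + 214.2·0.09 = 91.992; total area S = 717.0 m².
ᾱ = 0.1283, so room constant R = A/(1−ᾱ) = 105.532 m².
Lp = 108.3 + 10·log₁₀(4/105.532) = 108.3 + (-14.21) = 94.1 dB.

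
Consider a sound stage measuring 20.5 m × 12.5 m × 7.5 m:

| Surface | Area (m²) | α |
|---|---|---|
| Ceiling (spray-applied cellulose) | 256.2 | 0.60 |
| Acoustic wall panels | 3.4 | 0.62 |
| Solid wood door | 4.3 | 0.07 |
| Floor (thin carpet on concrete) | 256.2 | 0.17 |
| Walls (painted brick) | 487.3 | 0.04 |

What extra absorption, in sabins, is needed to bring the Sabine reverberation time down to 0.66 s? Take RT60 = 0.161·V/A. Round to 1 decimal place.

Summing Sᵢαᵢ: 153.720 + 2.108 + 0.301 + 43.554 + 19.492 → A₁ = 219.175 sabins.
For T = 0.66 s, need A₂ = 0.161·V/T = 0.161·1921.875/0.66 = 468.821 sabins.
Shortfall: 468.821 − 219.175 = 249.6 sabins.

249.6 sabins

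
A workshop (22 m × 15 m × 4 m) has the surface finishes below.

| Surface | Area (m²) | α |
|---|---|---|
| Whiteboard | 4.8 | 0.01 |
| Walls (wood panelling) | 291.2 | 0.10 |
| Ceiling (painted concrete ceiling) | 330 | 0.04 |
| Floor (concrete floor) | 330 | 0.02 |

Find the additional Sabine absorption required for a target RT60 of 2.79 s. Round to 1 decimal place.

Equivalent absorption area: A₁ = 4.8*0.01 + 291.2*0.10 + 330*0.04 + 330*0.02 = 48.968 m².
Target A₂ = 0.161·1320/2.79 = 76.172 sabins (V = 1320 m³).
ΔA = A₂ − A₁ = 76.172 − 48.968 = 27.2 sabins.

27.2 sabins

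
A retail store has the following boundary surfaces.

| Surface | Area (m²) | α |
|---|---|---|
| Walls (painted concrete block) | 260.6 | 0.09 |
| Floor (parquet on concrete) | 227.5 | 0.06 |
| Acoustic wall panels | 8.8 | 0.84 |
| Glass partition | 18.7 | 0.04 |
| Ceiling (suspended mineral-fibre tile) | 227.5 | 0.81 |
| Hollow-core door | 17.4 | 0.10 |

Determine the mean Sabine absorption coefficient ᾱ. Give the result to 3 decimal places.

S = Σ Sᵢ = 260.6 + 227.5 + 8.8 + 18.7 + 227.5 + 17.4 = 760.5 m².
Weighted sum Σ Sα = 231.259.
ᾱ = A/S = 0.304.

0.304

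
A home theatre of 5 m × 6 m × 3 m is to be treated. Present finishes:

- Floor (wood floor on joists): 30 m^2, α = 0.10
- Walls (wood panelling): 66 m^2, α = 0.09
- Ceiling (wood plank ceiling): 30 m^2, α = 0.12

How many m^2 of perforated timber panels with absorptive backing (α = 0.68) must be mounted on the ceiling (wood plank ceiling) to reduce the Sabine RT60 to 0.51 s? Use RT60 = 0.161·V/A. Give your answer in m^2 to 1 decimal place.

Summing Sᵢαᵢ: 3.000 + 5.940 + 3.600 → A₁ = 12.540 sabins.
V = 90 m³. Target absorption A₂ = 0.161 × 90 / 0.51 = 28.412 sabins.
ΔA needed = 28.412 − 12.540 = 15.872 sabins.
Net gain per m^2: Δα = 0.68 − 0.12 = 0.56.
Panel area = 15.872 / 0.56 = 28.3 m^2.

28.3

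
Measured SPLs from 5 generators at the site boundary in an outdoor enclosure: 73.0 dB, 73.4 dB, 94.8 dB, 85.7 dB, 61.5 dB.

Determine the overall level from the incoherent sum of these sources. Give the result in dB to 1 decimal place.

Σ 10^(Lᵢ/10) = 3.435e+09.
Combined level = 10 log₁₀(3.435e+09) = 95.4 dB.

95.4 dB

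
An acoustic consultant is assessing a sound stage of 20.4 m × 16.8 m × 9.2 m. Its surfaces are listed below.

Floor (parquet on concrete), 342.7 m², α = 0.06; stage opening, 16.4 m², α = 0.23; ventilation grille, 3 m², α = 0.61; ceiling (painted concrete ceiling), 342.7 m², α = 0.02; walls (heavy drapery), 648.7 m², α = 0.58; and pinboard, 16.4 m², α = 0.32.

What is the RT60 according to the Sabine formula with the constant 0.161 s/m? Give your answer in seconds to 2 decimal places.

1.22 s

Summing Sᵢαᵢ: 20.562 + 3.772 + 1.830 + 6.854 + 376.246 + 5.248 → A = 414.512 sabins.
Volume V = 20.4 × 16.8 × 9.2 = 3153.024 m³.
RT60 = 0.161 · V / A = 0.161 × 3153.024 / 414.512 = 1.22 s.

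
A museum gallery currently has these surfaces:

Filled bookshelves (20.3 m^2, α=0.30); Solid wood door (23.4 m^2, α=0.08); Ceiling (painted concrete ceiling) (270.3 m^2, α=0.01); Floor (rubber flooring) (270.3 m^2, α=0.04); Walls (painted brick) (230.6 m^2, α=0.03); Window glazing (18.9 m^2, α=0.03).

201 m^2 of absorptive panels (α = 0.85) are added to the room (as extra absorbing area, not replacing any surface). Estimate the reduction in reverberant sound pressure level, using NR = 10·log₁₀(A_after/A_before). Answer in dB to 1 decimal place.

A_before = Σ Sᵢαᵢ = 20.3×0.30 + 23.4×0.08 + 270.3×0.01 + 270.3×0.04 + 230.6×0.03 + 18.9×0.03 = 28.962 sabins.
Treatment contributes 201·0.85 = 170.850 sabins.
New total A_after = 199.812 sabins.
Reduction = 10 log₁₀(A_after/A_before) = 10 log₁₀(6.8991) = 8.4 dB.

8.4 dB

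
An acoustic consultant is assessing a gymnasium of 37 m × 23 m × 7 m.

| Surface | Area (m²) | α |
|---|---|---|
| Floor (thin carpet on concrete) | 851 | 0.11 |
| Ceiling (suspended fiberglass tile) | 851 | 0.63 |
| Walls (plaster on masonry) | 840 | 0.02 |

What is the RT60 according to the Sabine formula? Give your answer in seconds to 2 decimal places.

1.48 seconds

Total absorption A = 851·0.11 + 851·0.63 + 840·0.02
  = 93.610 + 536.130 + 16.800 = 646.540 m² sabins.
Volume V = 37 × 23 × 7 = 5957 m³.
Sabine: RT60 = 0.161 × 5957 / 646.540 = 1.48 s.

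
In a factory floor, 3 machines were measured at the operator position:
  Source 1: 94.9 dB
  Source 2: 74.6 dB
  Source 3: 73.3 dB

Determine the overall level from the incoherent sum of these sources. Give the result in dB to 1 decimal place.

Sum in the linear (power) domain: Σ 10^(Lᵢ/10) = 10^(94.9/10) + 10^(74.6/10) + 10^(73.3/10) = 3.141e+09.
Back to dB: 10·log₁₀ Σ = 95.0 dB.

95.0 dB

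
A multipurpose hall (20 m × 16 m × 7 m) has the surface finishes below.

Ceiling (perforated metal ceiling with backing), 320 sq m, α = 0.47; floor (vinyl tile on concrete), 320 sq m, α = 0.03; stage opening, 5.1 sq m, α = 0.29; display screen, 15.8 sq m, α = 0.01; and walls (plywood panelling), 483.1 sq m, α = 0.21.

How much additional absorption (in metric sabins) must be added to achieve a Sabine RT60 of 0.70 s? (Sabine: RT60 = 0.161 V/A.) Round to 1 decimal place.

Total absorption A₁ = 320*0.47 + 320*0.03 + 5.1*0.29 + 15.8*0.01 + 483.1*0.21
  = 150.400 + 9.600 + 1.479 + 0.158 + 101.451 = 263.088 sq m sabins.
Target A₂ = 0.161·2240/0.70 = 515.200 sabins (V = 2240 m³).
Additional absorption ΔA = 515.200 − 263.088 = 252.1 sabins.

252.1 sabins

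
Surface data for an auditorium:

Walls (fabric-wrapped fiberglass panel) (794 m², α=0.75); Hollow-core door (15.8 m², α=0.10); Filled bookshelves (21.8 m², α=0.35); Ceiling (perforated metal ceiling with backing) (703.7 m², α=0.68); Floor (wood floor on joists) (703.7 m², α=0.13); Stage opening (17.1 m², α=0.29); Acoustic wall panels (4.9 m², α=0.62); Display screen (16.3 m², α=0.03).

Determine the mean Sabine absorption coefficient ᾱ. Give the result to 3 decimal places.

0.520

Total surface area S = 2277.3 m².
Σ(Sᵢαᵢ) = 794*0.75 + 15.8*0.10 + 21.8*0.35 + 703.7*0.68 + 703.7*0.13 + 17.1*0.29 + 4.9*0.62 + 16.3*0.03 = 1183.193.
ᾱ = A/S = 0.520.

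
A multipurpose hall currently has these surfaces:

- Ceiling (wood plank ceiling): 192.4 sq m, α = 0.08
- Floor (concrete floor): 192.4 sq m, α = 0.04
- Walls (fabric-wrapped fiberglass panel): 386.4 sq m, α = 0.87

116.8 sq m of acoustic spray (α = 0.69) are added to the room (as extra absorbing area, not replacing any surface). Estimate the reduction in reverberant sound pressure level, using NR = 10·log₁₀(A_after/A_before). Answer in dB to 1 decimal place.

Total absorption A_before = 192.4·0.08 + 192.4·0.04 + 386.4·0.87
  = 15.392 + 7.696 + 336.168 = 359.256 sq m sabins.
Treatment contributes 116.8·0.69 = 80.592 sabins.
New total A_after = 439.848 sabins.
Reduction = 10 log₁₀(A_after/A_before) = 10 log₁₀(1.2243) = 0.9 dB.

0.9 dB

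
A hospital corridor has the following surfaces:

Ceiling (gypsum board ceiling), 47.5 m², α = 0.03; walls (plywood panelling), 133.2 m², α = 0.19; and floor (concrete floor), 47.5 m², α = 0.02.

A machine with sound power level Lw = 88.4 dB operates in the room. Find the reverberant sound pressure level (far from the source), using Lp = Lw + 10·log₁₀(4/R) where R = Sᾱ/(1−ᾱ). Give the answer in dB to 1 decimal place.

79.4 dB

Σ(Sᵢαᵢ) = 47.5×0.03 + 133.2×0.19 + 47.5×0.02 = 27.683; total area S = 228.2 m².
ᾱ = 0.1213, so room constant R = A/(1−ᾱ) = 31.504 m².
Lp = 88.4 + 10·log₁₀(4/31.504) = 88.4 + (-8.96) = 79.4 dB.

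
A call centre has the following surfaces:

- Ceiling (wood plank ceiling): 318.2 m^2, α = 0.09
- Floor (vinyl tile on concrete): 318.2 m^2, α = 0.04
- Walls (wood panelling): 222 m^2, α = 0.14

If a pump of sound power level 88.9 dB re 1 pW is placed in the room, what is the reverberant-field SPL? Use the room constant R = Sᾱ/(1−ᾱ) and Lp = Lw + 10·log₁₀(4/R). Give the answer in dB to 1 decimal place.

75.9 dB

A = 72.446 sabins; S = 858.4 m^2.
ᾱ = 72.446/858.4 = 0.0844; R = Sᾱ/(1−ᾱ) = 72.446/(1−0.0844) = 79.124 m^2.
Lp = Lw + 10 log₁₀(4/R) = 88.9 -12.96 = 75.9 dB.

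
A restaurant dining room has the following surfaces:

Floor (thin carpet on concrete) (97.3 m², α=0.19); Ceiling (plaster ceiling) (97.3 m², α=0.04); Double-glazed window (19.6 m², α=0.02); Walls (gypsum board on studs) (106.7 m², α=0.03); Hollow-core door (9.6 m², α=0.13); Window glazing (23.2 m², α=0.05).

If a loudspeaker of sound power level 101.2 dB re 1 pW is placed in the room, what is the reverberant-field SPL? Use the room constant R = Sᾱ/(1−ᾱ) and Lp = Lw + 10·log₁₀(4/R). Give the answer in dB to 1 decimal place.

Σ(Sᵢαᵢ) = 97.3×0.19 + 97.3×0.04 + 19.6×0.02 + 106.7×0.03 + 9.6×0.13 + 23.2×0.05 = 28.380; total area S = 353.7 m².
ᾱ = 28.380/353.7 = 0.0802; R = Sᾱ/(1−ᾱ) = 28.380/(1−0.0802) = 30.855 m².
Lp = 101.2 + 10·log₁₀(4/30.855) = 101.2 + (-8.87) = 92.3 dB.

92.3 dB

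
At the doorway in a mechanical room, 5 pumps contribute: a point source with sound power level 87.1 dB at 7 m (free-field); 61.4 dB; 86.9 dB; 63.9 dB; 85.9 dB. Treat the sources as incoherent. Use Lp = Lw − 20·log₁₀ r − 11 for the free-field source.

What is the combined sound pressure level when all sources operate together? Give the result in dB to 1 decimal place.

89.5 dB

Source at 7 m: Lp = 87.1 − 20·log₁₀(7) − 11 = 59.2 dB.
Converting to relative power and adding: 10^(59.2/10) + 10^(61.4/10) + 10^(86.9/10) + 10^(63.9/10) + 10^(85.9/10) = 8.835e+08.
L_total = 10·log₁₀(8.835e+08) = 89.5 dB.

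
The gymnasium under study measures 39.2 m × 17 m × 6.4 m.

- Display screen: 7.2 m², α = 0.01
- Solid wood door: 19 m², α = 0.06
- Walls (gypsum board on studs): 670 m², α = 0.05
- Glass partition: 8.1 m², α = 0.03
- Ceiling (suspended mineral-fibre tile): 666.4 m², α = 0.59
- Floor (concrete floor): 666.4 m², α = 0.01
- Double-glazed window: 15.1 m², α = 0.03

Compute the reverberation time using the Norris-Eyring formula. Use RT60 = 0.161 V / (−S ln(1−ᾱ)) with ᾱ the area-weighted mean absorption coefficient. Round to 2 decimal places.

1.40 s

S = Σ Sᵢ = 2052.2 m².
Absorption A = 7.2×0.01 + 19×0.06 + 670×0.05 + 8.1×0.03 + 666.4×0.59 + 666.4×0.01 + 15.1×0.03 = 435.248 sabins.
Mean coefficient ᾱ = A/S = 0.2121.
Eyring denominator: −S ln(1−ᾱ) = 489.212.
V = 39.2 × 17 × 6.4 = 4264.96 m³.
T = 0.161·V/[−S·ln(1−ᾱ)] = 0.161·4264.96/489.212 = 1.40 s.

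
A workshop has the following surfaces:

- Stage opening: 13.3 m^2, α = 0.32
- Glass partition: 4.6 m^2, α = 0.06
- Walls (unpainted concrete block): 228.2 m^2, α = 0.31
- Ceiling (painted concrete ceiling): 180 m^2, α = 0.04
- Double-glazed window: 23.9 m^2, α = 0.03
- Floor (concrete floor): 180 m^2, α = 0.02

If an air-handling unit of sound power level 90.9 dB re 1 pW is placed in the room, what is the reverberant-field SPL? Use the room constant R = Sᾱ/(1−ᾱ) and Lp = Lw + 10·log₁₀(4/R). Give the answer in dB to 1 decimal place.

76.9 dB

Σ(Sᵢαᵢ) = 13.3·0.32 + 4.6·0.06 + 228.2·0.31 + 180·0.04 + 23.9·0.03 + 180·0.02 = 86.791; total area S = 630.0 m^2.
ᾱ = 86.791/630.0 = 0.1378; R = Sᾱ/(1−ᾱ) = 86.791/(1−0.1378) = 100.662 m^2.
Lp = Lw + 10 log₁₀(4/R) = 90.9 -14.01 = 76.9 dB.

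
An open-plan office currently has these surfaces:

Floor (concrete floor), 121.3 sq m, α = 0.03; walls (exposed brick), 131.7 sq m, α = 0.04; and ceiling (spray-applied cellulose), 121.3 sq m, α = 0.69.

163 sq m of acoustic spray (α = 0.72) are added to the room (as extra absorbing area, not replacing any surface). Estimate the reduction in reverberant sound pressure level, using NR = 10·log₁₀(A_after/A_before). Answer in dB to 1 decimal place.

3.6 dB

Equivalent absorption area: A_before = 121.3·0.03 + 131.7·0.04 + 121.3·0.69 = 92.604 sq m.
Treatment contributes 163·0.72 = 117.360 sabins.
A_after = 92.604 + 117.360 = 209.964 sabins.
Reduction = 10 log₁₀(A_after/A_before) = 10 log₁₀(2.2673) = 3.6 dB.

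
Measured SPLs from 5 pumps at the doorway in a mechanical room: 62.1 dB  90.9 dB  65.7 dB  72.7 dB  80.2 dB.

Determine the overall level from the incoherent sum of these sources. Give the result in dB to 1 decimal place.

Sum in the linear (power) domain: Σ 10^(Lᵢ/10) = 10^(62.1/10) + 10^(90.9/10) + 10^(65.7/10) + 10^(72.7/10) + 10^(80.2/10) = 1.359e+09.
Back to dB: 10·log₁₀ Σ = 91.3 dB.

91.3 dB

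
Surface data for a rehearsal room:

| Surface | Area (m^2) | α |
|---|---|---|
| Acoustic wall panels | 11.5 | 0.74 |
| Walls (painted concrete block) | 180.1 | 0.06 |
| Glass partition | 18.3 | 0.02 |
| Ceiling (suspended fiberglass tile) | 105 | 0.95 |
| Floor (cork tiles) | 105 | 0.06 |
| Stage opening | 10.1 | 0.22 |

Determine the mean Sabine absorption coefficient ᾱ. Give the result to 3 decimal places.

Total surface area S = 430.0 m^2.
Weighted sum Σ Sα = 127.954.
ᾱ = A/S = 0.298.

0.298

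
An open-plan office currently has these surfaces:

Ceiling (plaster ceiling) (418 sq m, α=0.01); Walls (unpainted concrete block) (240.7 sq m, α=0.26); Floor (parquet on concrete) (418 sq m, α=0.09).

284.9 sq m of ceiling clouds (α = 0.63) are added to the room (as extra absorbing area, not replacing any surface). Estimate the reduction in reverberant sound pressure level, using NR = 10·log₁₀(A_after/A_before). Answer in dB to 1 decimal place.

4.3 dB

Total absorption A_before = 418*0.01 + 240.7*0.26 + 418*0.09
  = 4.180 + 62.582 + 37.620 = 104.382 sq m sabins.
Added absorption = 284.9 × 0.63 = 179.487 sabins.
New total A_after = 283.869 sabins.
NR = 10·log₁₀(283.869/104.382) = 4.3 dB.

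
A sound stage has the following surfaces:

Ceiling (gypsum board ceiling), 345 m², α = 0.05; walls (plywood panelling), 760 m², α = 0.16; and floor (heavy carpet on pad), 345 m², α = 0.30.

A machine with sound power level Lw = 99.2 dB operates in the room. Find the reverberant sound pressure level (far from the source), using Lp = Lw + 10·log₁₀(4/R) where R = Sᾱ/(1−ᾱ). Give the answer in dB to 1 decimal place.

80.6 dB

A = 242.350 sabins; S = 1450.0 m².
ᾱ = 0.1671, so room constant R = A/(1−ᾱ) = 290.971 m².
Lp = Lw + 10 log₁₀(4/R) = 99.2 -18.62 = 80.6 dB.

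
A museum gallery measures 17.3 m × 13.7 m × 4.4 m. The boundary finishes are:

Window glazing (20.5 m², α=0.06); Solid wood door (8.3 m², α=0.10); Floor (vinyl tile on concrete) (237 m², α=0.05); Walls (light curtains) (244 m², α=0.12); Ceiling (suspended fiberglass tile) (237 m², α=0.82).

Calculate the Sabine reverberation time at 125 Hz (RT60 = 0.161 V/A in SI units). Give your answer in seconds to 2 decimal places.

Summing Sᵢαᵢ: 1.230 + 0.830 + 11.850 + 29.280 + 194.340 → A = 237.530 sabins.
Volume V = 17.3 × 13.7 × 4.4 = 1042.844 m³.
RT60 = 0.161 · V / A = 0.161 × 1042.844 / 237.530 = 0.71 s.

0.71 s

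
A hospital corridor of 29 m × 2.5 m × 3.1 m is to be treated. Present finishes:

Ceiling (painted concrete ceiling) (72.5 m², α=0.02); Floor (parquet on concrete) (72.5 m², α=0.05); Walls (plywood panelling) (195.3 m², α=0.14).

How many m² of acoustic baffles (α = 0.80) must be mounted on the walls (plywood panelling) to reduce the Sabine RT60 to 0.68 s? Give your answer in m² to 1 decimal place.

Equivalent absorption area: A₁ = 72.5×0.02 + 72.5×0.05 + 195.3×0.14 = 32.417 m².
V = 224.75 m³. Target absorption A₂ = 0.161 × 224.75 / 0.68 = 53.213 sabins.
ΔA needed = 53.213 − 32.417 = 20.796 sabins.
Each m² of panel replacing the walls (plywood panelling) adds (0.80 − 0.14) = 0.66 sabins.
Area = ΔA/Δα = 20.796/0.66 = 31.5 m².

31.5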